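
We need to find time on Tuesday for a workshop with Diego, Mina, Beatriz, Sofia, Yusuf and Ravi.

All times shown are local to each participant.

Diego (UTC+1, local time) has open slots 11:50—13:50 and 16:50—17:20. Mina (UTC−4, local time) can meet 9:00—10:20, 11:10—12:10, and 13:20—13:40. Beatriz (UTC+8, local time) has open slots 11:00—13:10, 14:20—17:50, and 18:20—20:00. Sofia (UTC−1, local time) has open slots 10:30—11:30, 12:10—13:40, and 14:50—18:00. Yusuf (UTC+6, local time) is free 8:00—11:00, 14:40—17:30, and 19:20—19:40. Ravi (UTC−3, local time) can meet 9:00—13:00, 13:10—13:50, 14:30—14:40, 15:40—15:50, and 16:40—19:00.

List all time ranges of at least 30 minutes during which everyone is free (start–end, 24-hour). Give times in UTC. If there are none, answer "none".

Diego → UTC: 10:50–12:50, 15:50–16:20.
Mina → UTC: 13:00–14:20, 15:10–16:10, 17:20–17:40.
Beatriz → UTC: 03:00–05:10, 06:20–09:50, 10:20–12:00.
Sofia → UTC: 11:30–12:30, 13:10–14:40, 15:50–19:00.
Yusuf → UTC: 02:00–05:00, 08:40–11:30, 13:20–13:40.
Ravi → UTC: 12:00–16:00, 16:10–16:50, 17:30–17:40, 18:40–18:50, 19:40–22:00.
Diego ∩ Mina: 15:50–16:10.
Diego ∩ Mina ∩ Beatriz: (none).
Diego ∩ Mina ∩ Beatriz ∩ Sofia: (none).
Diego ∩ Mina ∩ Beatriz ∩ Sofia ∩ Yusuf: (none).
Diego ∩ Mina ∩ Beatriz ∩ Sofia ∩ Yusuf ∩ Ravi: (none).
Windows ≥ 30 min: (none).

none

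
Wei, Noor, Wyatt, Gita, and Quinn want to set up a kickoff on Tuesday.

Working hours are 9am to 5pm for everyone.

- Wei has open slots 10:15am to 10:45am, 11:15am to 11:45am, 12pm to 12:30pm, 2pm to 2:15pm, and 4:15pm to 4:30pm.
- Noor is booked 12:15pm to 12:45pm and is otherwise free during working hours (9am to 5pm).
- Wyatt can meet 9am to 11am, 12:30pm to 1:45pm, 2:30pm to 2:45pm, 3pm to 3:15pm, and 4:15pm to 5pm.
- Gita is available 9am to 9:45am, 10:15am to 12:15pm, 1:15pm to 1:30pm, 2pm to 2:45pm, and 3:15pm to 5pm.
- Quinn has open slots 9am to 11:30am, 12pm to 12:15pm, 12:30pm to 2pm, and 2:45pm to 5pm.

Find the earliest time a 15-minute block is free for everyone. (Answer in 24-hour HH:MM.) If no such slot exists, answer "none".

Noor free within 09:00–17:00: 09:00–12:15, 12:45–17:00.
Wei ∩ Noor: 10:15–10:45, 11:15–11:45, 12:00–12:15, 14:00–14:15, 16:15–16:30.
Wei ∩ Noor ∩ Wyatt: 10:15–10:45, 16:15–16:30.
Wei ∩ Noor ∩ Wyatt ∩ Gita: 10:15–10:45, 16:15–16:30.
Wei ∩ Noor ∩ Wyatt ∩ Gita ∩ Quinn: 10:15–10:45, 16:15–16:30.
Windows ≥ 15 min: 10:15–10:45, 16:15–16:30.
Earliest such window starts at 10:15.

10:15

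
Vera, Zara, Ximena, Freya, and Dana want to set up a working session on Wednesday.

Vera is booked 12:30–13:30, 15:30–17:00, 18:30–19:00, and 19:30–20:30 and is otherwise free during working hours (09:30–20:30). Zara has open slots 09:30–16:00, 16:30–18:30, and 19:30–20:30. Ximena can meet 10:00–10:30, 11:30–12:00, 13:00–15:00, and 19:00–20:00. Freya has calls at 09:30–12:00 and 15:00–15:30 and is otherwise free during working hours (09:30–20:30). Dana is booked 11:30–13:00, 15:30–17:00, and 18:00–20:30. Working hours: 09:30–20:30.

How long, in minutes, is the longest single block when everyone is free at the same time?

Vera free within 09:30–20:30: 09:30–12:30, 13:30–15:30, 17:00–18:30, 19:00–19:30.
Freya free within 09:30–20:30: 12:00–15:00, 15:30–20:30.
Dana free within 09:30–20:30: 09:30–11:30, 13:00–15:30, 17:00–18:00.
Vera ∩ Zara: 09:30–12:30, 13:30–15:30, 17:00–18:30.
Vera ∩ Zara ∩ Ximena: 10:00–10:30, 11:30–12:00, 13:30–15:00.
Vera ∩ Zara ∩ Ximena ∩ Freya: 13:30–15:00.
Vera ∩ Zara ∩ Ximena ∩ Freya ∩ Dana: 13:30–15:00.
Single common window of 90 minutes.

90 minutes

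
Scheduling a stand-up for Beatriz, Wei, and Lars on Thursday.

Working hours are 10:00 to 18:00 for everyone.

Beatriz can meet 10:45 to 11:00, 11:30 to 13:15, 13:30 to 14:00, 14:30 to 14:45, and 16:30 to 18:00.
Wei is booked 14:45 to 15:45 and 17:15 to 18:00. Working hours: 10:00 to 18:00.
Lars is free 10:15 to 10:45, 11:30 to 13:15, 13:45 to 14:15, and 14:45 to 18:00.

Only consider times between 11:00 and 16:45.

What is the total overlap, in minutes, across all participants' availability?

Wei free within 10:00–18:00: 10:00–14:45, 15:45–17:15.
Beatriz ∩ Wei: 10:45–11:00, 11:30–13:15, 13:30–14:00, 14:30–14:45, 16:30–17:15.
Beatriz ∩ Wei ∩ Lars: 11:30–13:15, 13:45–14:00, 16:30–17:15.
Restricted to 11:00–16:45: 11:30–13:15, 13:45–14:00, 16:30–16:45.
Total common minutes: 105 + 15 + 15 = 135.

135 minutes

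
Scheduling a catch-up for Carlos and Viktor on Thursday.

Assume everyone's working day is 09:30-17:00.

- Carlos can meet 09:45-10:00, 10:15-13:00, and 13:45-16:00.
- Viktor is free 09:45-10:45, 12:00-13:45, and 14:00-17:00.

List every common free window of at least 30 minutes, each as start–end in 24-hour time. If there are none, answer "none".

Carlos ∩ Viktor: 09:45–10:00, 10:15–10:45, 12:00–13:00, 14:00–16:00.
Windows ≥ 30 min: 10:15–10:45, 12:00–13:00, 14:00–16:00.

10:15–10:45, 12:00–13:00, 14:00–16:00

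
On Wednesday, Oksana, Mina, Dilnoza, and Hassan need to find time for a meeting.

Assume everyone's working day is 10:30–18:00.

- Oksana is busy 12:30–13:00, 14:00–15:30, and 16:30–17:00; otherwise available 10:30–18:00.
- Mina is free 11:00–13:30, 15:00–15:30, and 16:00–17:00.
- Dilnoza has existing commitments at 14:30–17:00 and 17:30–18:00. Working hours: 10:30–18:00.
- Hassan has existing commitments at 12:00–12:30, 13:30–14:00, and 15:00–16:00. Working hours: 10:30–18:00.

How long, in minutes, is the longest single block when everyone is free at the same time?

60 minutes

Oksana free within 10:30–18:00: 10:30–12:30, 13:00–14:00, 15:30–16:30, 17:00–18:00.
Dilnoza free within 10:30–18:00: 10:30–14:30, 17:00–17:30.
Hassan free within 10:30–18:00: 10:30–12:00, 12:30–13:30, 14:00–15:00, 16:00–18:00.
Oksana ∩ Mina: 11:00–12:30, 13:00–13:30, 16:00–16:30.
Oksana ∩ Mina ∩ Dilnoza: 11:00–12:30, 13:00–13:30.
Oksana ∩ Mina ∩ Dilnoza ∩ Hassan: 11:00–12:00, 13:00–13:30.
Common window lengths: 60, 30 min; longest is 60.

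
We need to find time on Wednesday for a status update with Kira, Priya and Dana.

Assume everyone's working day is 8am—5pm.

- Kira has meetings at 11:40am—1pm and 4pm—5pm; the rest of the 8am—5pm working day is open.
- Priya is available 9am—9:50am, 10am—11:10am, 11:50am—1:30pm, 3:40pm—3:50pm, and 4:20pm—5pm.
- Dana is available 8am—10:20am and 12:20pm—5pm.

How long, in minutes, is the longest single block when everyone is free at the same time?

Kira free within 08:00–17:00: 08:00–11:40, 13:00–16:00.
Kira ∩ Priya: 09:00–09:50, 10:00–11:10, 13:00–13:30, 15:40–15:50.
Kira ∩ Priya ∩ Dana: 09:00–09:50, 10:00–10:20, 13:00–13:30, 15:40–15:50.
Common window lengths: 50, 20, 30, 10 min; longest is 50.

50 minutes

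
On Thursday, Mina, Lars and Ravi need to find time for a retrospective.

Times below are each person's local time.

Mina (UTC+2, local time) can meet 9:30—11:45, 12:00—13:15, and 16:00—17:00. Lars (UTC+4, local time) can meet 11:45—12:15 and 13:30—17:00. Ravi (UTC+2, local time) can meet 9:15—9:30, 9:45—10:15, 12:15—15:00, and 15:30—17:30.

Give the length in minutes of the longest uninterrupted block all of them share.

Mina → UTC: 07:30–09:45, 10:00–11:15, 14:00–15:00.
Lars → UTC: 07:45–08:15, 09:30–13:00.
Ravi → UTC: 07:15–07:30, 07:45–08:15, 10:15–13:00, 13:30–15:30.
Mina ∩ Lars: 07:45–08:15, 09:30–09:45, 10:00–11:15.
Mina ∩ Lars ∩ Ravi: 07:45–08:15, 10:15–11:15.
Common window lengths: 30, 60 min; longest is 60.

60 minutes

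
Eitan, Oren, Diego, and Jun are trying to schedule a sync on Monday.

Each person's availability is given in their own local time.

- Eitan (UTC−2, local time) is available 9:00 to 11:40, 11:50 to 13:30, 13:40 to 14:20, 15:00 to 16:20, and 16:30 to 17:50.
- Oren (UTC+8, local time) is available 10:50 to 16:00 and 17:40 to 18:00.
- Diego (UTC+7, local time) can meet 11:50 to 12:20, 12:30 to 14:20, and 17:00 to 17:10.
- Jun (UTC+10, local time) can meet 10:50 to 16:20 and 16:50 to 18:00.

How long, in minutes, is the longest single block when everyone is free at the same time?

0 minutes

Eitan → UTC: 11:00–13:40, 13:50–15:30, 15:40–16:20, 17:00–18:20, 18:30–19:50.
Oren → UTC: 02:50–08:00, 09:40–10:00.
Diego → UTC: 04:50–05:20, 05:30–07:20, 10:00–10:10.
Jun → UTC: 00:50–06:20, 06:50–08:00.
Eitan ∩ Oren: (none).
Eitan ∩ Oren ∩ Diego: (none).
Eitan ∩ Oren ∩ Diego ∩ Jun: (none).
No common window.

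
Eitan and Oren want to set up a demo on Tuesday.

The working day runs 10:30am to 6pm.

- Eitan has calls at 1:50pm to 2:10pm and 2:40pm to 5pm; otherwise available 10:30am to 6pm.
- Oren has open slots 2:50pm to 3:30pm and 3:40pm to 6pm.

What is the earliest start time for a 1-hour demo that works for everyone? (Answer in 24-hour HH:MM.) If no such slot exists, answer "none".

Eitan free within 10:30–18:00: 10:30–13:50, 14:10–14:40, 17:00–18:00.
Eitan ∩ Oren: 17:00–18:00.
Windows ≥ 60 min: 17:00–18:00.
Earliest such window starts at 17:00.

17:00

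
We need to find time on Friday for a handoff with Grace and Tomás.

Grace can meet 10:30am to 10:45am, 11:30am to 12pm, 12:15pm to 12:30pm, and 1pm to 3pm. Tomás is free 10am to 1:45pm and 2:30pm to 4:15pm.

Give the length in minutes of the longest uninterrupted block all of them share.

45 minutes

Grace ∩ Tomás: 10:30–10:45, 11:30–12:00, 12:15–12:30, 13:00–13:45, 14:30–15:00.
Common window lengths: 15, 30, 15, 45, 30 min; longest is 45.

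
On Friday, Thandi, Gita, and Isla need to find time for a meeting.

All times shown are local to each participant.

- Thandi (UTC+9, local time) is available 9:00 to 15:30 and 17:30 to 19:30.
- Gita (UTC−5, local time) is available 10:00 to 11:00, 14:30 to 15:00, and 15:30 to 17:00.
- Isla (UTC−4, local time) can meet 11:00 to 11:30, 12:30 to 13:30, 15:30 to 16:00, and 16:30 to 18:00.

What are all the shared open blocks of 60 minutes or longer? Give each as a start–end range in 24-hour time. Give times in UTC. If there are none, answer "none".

Thandi → UTC: 00:00–06:30, 08:30–10:30.
Gita → UTC: 15:00–16:00, 19:30–20:00, 20:30–22:00.
Isla → UTC: 15:00–15:30, 16:30–17:30, 19:30–20:00, 20:30–22:00.
Thandi ∩ Gita: (none).
Thandi ∩ Gita ∩ Isla: (none).
Windows ≥ 60 min: (none).

none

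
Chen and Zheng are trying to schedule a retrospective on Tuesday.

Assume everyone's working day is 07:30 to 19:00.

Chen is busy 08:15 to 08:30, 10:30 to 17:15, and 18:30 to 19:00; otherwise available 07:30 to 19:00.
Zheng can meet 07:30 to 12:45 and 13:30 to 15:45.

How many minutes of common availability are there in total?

165 minutes

Chen free within 07:30–19:00: 07:30–08:15, 08:30–10:30, 17:15–18:30.
Chen ∩ Zheng: 07:30–08:15, 08:30–10:30.
Total common minutes: 45 + 120 = 165.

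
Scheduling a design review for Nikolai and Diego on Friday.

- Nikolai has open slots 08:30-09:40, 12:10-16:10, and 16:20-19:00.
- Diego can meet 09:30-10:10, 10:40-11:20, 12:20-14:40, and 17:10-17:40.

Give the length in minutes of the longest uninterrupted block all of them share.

Nikolai ∩ Diego: 09:30–09:40, 12:20–14:40, 17:10–17:40.
Common window lengths: 10, 140, 30 min; longest is 140.

140 minutes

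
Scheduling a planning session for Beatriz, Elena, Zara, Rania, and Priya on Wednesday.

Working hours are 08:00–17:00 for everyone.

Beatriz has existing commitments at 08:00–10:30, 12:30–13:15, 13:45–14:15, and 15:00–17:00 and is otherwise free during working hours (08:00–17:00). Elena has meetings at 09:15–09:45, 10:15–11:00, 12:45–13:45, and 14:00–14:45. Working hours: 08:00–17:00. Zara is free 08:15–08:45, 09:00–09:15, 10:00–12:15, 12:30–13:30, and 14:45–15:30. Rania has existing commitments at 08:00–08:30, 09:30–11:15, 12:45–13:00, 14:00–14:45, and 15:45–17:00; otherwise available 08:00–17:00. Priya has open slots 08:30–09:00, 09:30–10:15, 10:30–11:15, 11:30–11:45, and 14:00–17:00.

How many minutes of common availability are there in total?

Beatriz free within 08:00–17:00: 10:30–12:30, 13:15–13:45, 14:15–15:00.
Elena free within 08:00–17:00: 08:00–09:15, 09:45–10:15, 11:00–12:45, 13:45–14:00, 14:45–17:00.
Rania free within 08:00–17:00: 08:30–09:30, 11:15–12:45, 13:00–14:00, 14:45–15:45.
Beatriz ∩ Elena: 11:00–12:30, 14:45–15:00.
Beatriz ∩ Elena ∩ Zara: 11:00–12:15, 14:45–15:00.
Beatriz ∩ Elena ∩ Zara ∩ Rania: 11:15–12:15, 14:45–15:00.
Beatriz ∩ Elena ∩ Zara ∩ Rania ∩ Priya: 11:30–11:45, 14:45–15:00.
Total common minutes: 15 + 15 = 30.

30 minutes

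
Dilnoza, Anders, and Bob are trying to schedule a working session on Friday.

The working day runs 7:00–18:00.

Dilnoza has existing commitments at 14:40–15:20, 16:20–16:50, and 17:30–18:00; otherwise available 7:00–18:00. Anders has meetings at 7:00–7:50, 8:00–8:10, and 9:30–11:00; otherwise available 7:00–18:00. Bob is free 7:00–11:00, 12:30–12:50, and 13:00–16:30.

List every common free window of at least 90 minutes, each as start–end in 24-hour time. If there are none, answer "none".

13:00–14:40

Dilnoza free within 07:00–18:00: 07:00–14:40, 15:20–16:20, 16:50–17:30.
Anders free within 07:00–18:00: 07:50–08:00, 08:10–09:30, 11:00–18:00.
Dilnoza ∩ Anders: 07:50–08:00, 08:10–09:30, 11:00–14:40, 15:20–16:20, 16:50–17:30.
Dilnoza ∩ Anders ∩ Bob: 07:50–08:00, 08:10–09:30, 12:30–12:50, 13:00–14:40, 15:20–16:20.
Windows ≥ 90 min: 13:00–14:40.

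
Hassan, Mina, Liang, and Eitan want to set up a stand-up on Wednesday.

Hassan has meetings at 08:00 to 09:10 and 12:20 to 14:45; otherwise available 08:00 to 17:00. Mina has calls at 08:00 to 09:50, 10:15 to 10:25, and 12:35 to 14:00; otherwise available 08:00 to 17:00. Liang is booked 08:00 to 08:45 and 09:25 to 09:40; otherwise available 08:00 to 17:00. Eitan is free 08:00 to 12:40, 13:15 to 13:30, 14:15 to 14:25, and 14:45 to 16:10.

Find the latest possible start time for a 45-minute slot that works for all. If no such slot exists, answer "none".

15:25

Hassan free within 08:00–17:00: 09:10–12:20, 14:45–17:00.
Mina free within 08:00–17:00: 09:50–10:15, 10:25–12:35, 14:00–17:00.
Liang free within 08:00–17:00: 08:45–09:25, 09:40–17:00.
Hassan ∩ Mina: 09:50–10:15, 10:25–12:20, 14:45–17:00.
Hassan ∩ Mina ∩ Liang: 09:50–10:15, 10:25–12:20, 14:45–17:00.
Hassan ∩ Mina ∩ Liang ∩ Eitan: 09:50–10:15, 10:25–12:20, 14:45–16:10.
Windows ≥ 45 min: 10:25–12:20, 14:45–16:10.
Latest start in the last window 14:45–16:10 is 16:10 − 45 min = 15:25.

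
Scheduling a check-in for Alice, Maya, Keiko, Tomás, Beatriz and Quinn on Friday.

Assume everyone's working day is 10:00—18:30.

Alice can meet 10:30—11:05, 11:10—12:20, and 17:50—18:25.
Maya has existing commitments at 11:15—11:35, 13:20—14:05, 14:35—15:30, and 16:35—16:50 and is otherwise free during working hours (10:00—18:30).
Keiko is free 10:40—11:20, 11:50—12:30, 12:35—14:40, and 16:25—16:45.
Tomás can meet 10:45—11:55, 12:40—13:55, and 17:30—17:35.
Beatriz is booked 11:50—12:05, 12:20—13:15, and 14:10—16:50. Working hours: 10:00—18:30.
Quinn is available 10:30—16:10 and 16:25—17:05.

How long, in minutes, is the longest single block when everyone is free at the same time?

Maya free within 10:00–18:30: 10:00–11:15, 11:35–13:20, 14:05–14:35, 15:30–16:35, 16:50–18:30.
Beatriz free within 10:00–18:30: 10:00–11:50, 12:05–12:20, 13:15–14:10, 16:50–18:30.
Alice ∩ Maya: 10:30–11:05, 11:10–11:15, 11:35–12:20, 17:50–18:25.
Alice ∩ Maya ∩ Keiko: 10:40–11:05, 11:10–11:15, 11:50–12:20.
Alice ∩ Maya ∩ Keiko ∩ Tomás: 10:45–11:05, 11:10–11:15, 11:50–11:55.
Alice ∩ Maya ∩ Keiko ∩ Tomás ∩ Beatriz: 10:45–11:05, 11:10–11:15.
Alice ∩ Maya ∩ Keiko ∩ Tomás ∩ Beatriz ∩ Quinn: 10:45–11:05, 11:10–11:15.
Common window lengths: 20, 5 min; longest is 20.

20 minutes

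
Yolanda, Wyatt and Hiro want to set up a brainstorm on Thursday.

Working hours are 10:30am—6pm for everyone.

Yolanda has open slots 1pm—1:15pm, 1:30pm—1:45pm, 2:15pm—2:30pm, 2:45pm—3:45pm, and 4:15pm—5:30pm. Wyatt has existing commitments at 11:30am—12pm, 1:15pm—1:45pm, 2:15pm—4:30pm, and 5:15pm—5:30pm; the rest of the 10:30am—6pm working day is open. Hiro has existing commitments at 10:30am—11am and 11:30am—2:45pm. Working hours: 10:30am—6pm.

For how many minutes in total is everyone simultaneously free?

Wyatt free within 10:30–18:00: 10:30–11:30, 12:00–13:15, 13:45–14:15, 16:30–17:15, 17:30–18:00.
Hiro free within 10:30–18:00: 11:00–11:30, 14:45–18:00.
Yolanda ∩ Wyatt: 13:00–13:15, 16:30–17:15.
Yolanda ∩ Wyatt ∩ Hiro: 16:30–17:15.
Total common minutes: 45.

45 minutes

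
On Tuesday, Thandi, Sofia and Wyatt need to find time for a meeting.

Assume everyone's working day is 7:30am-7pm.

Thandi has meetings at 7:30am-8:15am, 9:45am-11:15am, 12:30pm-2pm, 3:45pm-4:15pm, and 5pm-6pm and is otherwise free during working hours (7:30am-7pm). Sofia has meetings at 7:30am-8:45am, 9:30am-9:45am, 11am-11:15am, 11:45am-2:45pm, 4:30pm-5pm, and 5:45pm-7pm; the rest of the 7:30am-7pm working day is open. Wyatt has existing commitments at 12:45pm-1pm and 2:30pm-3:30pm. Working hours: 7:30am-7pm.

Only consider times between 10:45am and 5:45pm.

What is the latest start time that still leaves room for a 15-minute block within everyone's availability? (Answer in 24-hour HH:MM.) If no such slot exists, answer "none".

16:15

Thandi free within 07:30–19:00: 08:15–09:45, 11:15–12:30, 14:00–15:45, 16:15–17:00, 18:00–19:00.
Sofia free within 07:30–19:00: 08:45–09:30, 09:45–11:00, 11:15–11:45, 14:45–16:30, 17:00–17:45.
Wyatt free within 07:30–19:00: 07:30–12:45, 13:00–14:30, 15:30–19:00.
Thandi ∩ Sofia: 08:45–09:30, 11:15–11:45, 14:45–15:45, 16:15–16:30.
Thandi ∩ Sofia ∩ Wyatt: 08:45–09:30, 11:15–11:45, 15:30–15:45, 16:15–16:30.
Restricted to 10:45–17:45: 11:15–11:45, 15:30–15:45, 16:15–16:30.
Windows ≥ 15 min: 11:15–11:45, 15:30–15:45, 16:15–16:30.
Latest start in the last window 16:15–16:30 is 16:30 − 15 min = 16:15.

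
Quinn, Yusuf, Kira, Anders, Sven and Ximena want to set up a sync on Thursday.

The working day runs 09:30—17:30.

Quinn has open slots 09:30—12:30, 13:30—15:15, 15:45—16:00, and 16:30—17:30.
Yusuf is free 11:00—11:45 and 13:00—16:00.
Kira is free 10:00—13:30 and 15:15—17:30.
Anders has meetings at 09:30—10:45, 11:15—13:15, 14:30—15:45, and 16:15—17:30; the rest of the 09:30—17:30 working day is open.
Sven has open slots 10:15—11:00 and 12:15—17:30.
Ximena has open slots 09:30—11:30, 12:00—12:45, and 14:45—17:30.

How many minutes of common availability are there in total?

15 minutes

Anders free within 09:30–17:30: 10:45–11:15, 13:15–14:30, 15:45–16:15.
Quinn ∩ Yusuf: 11:00–11:45, 13:30–15:15, 15:45–16:00.
Quinn ∩ Yusuf ∩ Kira: 11:00–11:45, 15:45–16:00.
Quinn ∩ Yusuf ∩ Kira ∩ Anders: 11:00–11:15, 15:45–16:00.
Quinn ∩ Yusuf ∩ Kira ∩ Anders ∩ Sven: 15:45–16:00.
Quinn ∩ Yusuf ∩ Kira ∩ Anders ∩ Sven ∩ Ximena: 15:45–16:00.
Total common minutes: 15.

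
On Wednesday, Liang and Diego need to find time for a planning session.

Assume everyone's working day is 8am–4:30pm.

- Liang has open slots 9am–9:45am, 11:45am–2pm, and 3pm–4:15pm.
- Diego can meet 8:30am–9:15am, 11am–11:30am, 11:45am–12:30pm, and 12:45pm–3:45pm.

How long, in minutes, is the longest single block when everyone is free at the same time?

75 minutes

Liang ∩ Diego: 09:00–09:15, 11:45–12:30, 12:45–14:00, 15:00–15:45.
Common window lengths: 15, 45, 75, 45 min; longest is 75.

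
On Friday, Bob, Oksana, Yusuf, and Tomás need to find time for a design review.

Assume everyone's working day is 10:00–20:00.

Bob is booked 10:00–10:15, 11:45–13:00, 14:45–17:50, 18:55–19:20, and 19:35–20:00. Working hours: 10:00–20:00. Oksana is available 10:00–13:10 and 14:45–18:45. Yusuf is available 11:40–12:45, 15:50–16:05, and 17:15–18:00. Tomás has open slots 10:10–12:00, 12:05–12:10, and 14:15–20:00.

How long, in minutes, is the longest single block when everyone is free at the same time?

Bob free within 10:00–20:00: 10:15–11:45, 13:00–14:45, 17:50–18:55, 19:20–19:35.
Bob ∩ Oksana: 10:15–11:45, 13:00–13:10, 17:50–18:45.
Bob ∩ Oksana ∩ Yusuf: 11:40–11:45, 17:50–18:00.
Bob ∩ Oksana ∩ Yusuf ∩ Tomás: 11:40–11:45, 17:50–18:00.
Common window lengths: 5, 10 min; longest is 10.

10 minutes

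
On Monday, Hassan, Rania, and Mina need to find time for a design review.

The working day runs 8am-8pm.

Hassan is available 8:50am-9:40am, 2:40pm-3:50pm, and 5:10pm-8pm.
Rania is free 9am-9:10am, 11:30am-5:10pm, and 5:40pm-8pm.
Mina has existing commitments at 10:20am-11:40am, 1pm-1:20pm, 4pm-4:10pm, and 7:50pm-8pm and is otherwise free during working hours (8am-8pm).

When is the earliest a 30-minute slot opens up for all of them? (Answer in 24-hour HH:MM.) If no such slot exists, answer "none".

14:40

Mina free within 08:00–20:00: 08:00–10:20, 11:40–13:00, 13:20–16:00, 16:10–19:50.
Hassan ∩ Rania: 09:00–09:10, 14:40–15:50, 17:40–20:00.
Hassan ∩ Rania ∩ Mina: 09:00–09:10, 14:40–15:50, 17:40–19:50.
Windows ≥ 30 min: 14:40–15:50, 17:40–19:50.
Earliest such window starts at 14:40.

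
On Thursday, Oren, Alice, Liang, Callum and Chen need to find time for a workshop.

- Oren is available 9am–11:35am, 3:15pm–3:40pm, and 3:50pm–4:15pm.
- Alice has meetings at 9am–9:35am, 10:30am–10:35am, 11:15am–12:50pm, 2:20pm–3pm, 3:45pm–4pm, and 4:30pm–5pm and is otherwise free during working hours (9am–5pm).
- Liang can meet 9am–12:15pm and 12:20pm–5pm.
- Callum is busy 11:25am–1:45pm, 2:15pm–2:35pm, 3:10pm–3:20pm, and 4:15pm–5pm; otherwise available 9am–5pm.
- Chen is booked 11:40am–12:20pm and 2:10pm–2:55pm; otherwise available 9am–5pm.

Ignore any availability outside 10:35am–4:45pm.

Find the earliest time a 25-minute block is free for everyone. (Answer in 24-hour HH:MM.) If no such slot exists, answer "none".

10:35

Alice free within 09:00–17:00: 09:35–10:30, 10:35–11:15, 12:50–14:20, 15:00–15:45, 16:00–16:30.
Callum free within 09:00–17:00: 09:00–11:25, 13:45–14:15, 14:35–15:10, 15:20–16:15.
Chen free within 09:00–17:00: 09:00–11:40, 12:20–14:10, 14:55–17:00.
Oren ∩ Alice: 09:35–10:30, 10:35–11:15, 15:15–15:40, 16:00–16:15.
Oren ∩ Alice ∩ Liang: 09:35–10:30, 10:35–11:15, 15:15–15:40, 16:00–16:15.
Oren ∩ Alice ∩ Liang ∩ Callum: 09:35–10:30, 10:35–11:15, 15:20–15:40, 16:00–16:15.
Oren ∩ Alice ∩ Liang ∩ Callum ∩ Chen: 09:35–10:30, 10:35–11:15, 15:20–15:40, 16:00–16:15.
Restricted to 10:35–16:45: 10:35–11:15, 15:20–15:40, 16:00–16:15.
Windows ≥ 25 min: 10:35–11:15.
Earliest such window starts at 10:35.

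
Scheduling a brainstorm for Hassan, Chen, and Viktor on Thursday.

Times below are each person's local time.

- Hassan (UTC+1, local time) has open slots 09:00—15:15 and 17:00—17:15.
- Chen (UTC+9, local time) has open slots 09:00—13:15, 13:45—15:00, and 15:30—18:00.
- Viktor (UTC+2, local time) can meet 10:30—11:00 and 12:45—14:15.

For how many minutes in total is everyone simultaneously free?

30 minutes

Hassan → UTC: 08:00–14:15, 16:00–16:15.
Chen → UTC: 00:00–04:15, 04:45–06:00, 06:30–09:00.
Viktor → UTC: 08:30–09:00, 10:45–12:15.
Hassan ∩ Chen: 08:00–09:00.
Hassan ∩ Chen ∩ Viktor: 08:30–09:00.
Total common minutes: 30.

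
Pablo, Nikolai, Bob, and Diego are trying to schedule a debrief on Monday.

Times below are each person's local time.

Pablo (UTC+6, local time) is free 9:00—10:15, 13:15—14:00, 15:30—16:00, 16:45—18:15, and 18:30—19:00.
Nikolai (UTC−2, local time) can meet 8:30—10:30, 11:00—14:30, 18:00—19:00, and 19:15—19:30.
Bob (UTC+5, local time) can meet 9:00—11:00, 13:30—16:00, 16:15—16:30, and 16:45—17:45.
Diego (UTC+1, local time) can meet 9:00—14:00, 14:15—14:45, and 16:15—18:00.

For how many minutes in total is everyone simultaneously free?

60 minutes

Pablo → UTC: 03:00–04:15, 07:15–08:00, 09:30–10:00, 10:45–12:15, 12:30–13:00.
Nikolai → UTC: 10:30–12:30, 13:00–16:30, 20:00–21:00, 21:15–21:30.
Bob → UTC: 04:00–06:00, 08:30–11:00, 11:15–11:30, 11:45–12:45.
Diego → UTC: 08:00–13:00, 13:15–13:45, 15:15–17:00.
Pablo ∩ Nikolai: 10:45–12:15.
Pablo ∩ Nikolai ∩ Bob: 10:45–11:00, 11:15–11:30, 11:45–12:15.
Pablo ∩ Nikolai ∩ Bob ∩ Diego: 10:45–11:00, 11:15–11:30, 11:45–12:15.
Total common minutes: 15 + 15 + 30 = 60.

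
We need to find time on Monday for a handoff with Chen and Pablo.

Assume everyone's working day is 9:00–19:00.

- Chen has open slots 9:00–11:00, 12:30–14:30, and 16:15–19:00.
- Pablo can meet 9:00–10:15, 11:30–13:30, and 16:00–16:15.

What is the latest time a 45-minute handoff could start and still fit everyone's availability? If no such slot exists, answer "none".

12:45

Chen ∩ Pablo: 09:00–10:15, 12:30–13:30.
Windows ≥ 45 min: 09:00–10:15, 12:30–13:30.
Latest start in the last window 12:30–13:30 is 13:30 − 45 min = 12:45.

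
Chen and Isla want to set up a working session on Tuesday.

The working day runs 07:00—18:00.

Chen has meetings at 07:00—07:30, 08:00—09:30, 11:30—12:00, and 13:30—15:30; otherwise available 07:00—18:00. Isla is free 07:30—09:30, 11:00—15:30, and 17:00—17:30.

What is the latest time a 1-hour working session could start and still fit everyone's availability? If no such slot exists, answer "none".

Chen free within 07:00–18:00: 07:30–08:00, 09:30–11:30, 12:00–13:30, 15:30–18:00.
Chen ∩ Isla: 07:30–08:00, 11:00–11:30, 12:00–13:30, 17:00–17:30.
Windows ≥ 60 min: 12:00–13:30.
Latest start in the last window 12:00–13:30 is 13:30 − 60 min = 12:30.

12:30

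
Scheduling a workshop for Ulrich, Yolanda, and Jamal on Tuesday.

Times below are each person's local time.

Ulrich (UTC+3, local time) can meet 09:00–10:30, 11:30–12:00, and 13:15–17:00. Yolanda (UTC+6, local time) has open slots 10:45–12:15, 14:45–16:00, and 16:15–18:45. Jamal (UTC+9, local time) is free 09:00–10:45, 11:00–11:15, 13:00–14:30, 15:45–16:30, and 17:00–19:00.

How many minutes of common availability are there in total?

Ulrich → UTC: 06:00–07:30, 08:30–09:00, 10:15–14:00.
Yolanda → UTC: 04:45–06:15, 08:45–10:00, 10:15–12:45.
Jamal → UTC: 00:00–01:45, 02:00–02:15, 04:00–05:30, 06:45–07:30, 08:00–10:00.
Ulrich ∩ Yolanda: 06:00–06:15, 08:45–09:00, 10:15–12:45.
Ulrich ∩ Yolanda ∩ Jamal: 08:45–09:00.
Total common minutes: 15.

15 minutes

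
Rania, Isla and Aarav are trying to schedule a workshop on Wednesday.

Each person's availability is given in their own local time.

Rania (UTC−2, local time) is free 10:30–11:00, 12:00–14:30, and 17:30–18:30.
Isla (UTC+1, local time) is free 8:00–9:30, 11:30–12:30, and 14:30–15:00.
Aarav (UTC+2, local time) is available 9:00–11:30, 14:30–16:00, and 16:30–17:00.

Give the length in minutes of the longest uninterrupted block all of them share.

Rania → UTC: 12:30–13:00, 14:00–16:30, 19:30–20:30.
Isla → UTC: 07:00–08:30, 10:30–11:30, 13:30–14:00.
Aarav → UTC: 07:00–09:30, 12:30–14:00, 14:30–15:00.
Rania ∩ Isla: (none).
Rania ∩ Isla ∩ Aarav: (none).
No common window.

0 minutes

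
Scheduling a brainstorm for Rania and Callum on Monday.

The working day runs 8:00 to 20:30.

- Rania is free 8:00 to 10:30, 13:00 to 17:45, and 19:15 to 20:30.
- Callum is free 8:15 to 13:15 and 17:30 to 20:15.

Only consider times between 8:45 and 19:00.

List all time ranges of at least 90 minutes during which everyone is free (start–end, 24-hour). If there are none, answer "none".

08:45–10:30

Rania ∩ Callum: 08:15–10:30, 13:00–13:15, 17:30–17:45, 19:15–20:15.
Restricted to 08:45–19:00: 08:45–10:30, 13:00–13:15, 17:30–17:45.
Windows ≥ 90 min: 08:45–10:30.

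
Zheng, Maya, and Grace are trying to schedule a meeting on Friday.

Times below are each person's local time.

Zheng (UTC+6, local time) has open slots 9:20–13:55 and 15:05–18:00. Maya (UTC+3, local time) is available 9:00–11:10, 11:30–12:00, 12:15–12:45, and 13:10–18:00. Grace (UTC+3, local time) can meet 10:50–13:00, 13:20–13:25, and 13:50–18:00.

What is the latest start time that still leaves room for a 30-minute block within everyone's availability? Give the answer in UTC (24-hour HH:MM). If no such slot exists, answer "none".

Zheng → UTC: 03:20–07:55, 09:05–12:00.
Maya → UTC: 06:00–08:10, 08:30–09:00, 09:15–09:45, 10:10–15:00.
Grace → UTC: 07:50–10:00, 10:20–10:25, 10:50–15:00.
Zheng ∩ Maya: 06:00–07:55, 09:15–09:45, 10:10–12:00.
Zheng ∩ Maya ∩ Grace: 07:50–07:55, 09:15–09:45, 10:20–10:25, 10:50–12:00.
Windows ≥ 30 min: 09:15–09:45, 10:50–12:00.
Latest start in the last window 10:50–12:00 is 12:00 − 30 min = 11:30.

11:30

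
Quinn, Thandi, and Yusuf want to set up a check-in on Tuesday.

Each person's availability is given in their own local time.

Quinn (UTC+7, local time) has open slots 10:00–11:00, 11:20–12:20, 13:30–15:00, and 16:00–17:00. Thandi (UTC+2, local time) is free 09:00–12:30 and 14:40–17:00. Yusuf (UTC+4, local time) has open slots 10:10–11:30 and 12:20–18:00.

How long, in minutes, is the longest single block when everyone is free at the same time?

60 minutes

Quinn → UTC: 03:00–04:00, 04:20–05:20, 06:30–08:00, 09:00–10:00.
Thandi → UTC: 07:00–10:30, 12:40–15:00.
Yusuf → UTC: 06:10–07:30, 08:20–14:00.
Quinn ∩ Thandi: 07:00–08:00, 09:00–10:00.
Quinn ∩ Thandi ∩ Yusuf: 07:00–07:30, 09:00–10:00.
Common window lengths: 30, 60 min; longest is 60.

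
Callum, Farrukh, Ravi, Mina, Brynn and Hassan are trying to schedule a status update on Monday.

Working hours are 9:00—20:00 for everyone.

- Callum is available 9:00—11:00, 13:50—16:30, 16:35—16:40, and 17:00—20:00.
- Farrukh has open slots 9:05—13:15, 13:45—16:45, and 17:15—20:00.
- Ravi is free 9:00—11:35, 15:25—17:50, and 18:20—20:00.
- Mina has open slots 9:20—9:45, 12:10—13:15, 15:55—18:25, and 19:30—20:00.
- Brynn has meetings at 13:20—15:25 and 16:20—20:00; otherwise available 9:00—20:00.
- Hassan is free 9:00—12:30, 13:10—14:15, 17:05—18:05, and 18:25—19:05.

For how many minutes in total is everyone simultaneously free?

Brynn free within 09:00–20:00: 09:00–13:20, 15:25–16:20.
Callum ∩ Farrukh: 09:05–11:00, 13:50–16:30, 16:35–16:40, 17:15–20:00.
Callum ∩ Farrukh ∩ Ravi: 09:05–11:00, 15:25–16:30, 16:35–16:40, 17:15–17:50, 18:20–20:00.
Callum ∩ Farrukh ∩ Ravi ∩ Mina: 09:20–09:45, 15:55–16:30, 16:35–16:40, 17:15–17:50, 18:20–18:25, 19:30–20:00.
Callum ∩ Farrukh ∩ Ravi ∩ Mina ∩ Brynn: 09:20–09:45, 15:55–16:20.
Callum ∩ Farrukh ∩ Ravi ∩ Mina ∩ Brynn ∩ Hassan: 09:20–09:45.
Total common minutes: 25.

25 minutes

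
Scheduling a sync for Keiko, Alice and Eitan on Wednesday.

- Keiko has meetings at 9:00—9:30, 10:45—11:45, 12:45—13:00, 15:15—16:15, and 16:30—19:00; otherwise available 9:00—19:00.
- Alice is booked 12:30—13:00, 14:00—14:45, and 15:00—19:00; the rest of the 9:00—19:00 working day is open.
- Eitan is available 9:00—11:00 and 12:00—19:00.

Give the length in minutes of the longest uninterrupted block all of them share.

Keiko free within 09:00–19:00: 09:30–10:45, 11:45–12:45, 13:00–15:15, 16:15–16:30.
Alice free within 09:00–19:00: 09:00–12:30, 13:00–14:00, 14:45–15:00.
Keiko ∩ Alice: 09:30–10:45, 11:45–12:30, 13:00–14:00, 14:45–15:00.
Keiko ∩ Alice ∩ Eitan: 09:30–10:45, 12:00–12:30, 13:00–14:00, 14:45–15:00.
Common window lengths: 75, 30, 60, 15 min; longest is 75.

75 minutes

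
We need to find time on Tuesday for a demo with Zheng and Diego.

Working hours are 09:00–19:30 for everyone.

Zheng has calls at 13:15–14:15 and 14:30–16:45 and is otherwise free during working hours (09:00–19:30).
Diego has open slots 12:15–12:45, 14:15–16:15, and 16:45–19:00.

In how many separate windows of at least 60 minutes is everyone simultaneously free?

1

Zheng free within 09:00–19:30: 09:00–13:15, 14:15–14:30, 16:45–19:30.
Zheng ∩ Diego: 12:15–12:45, 14:15–14:30, 16:45–19:00.
Windows ≥ 60 min: 16:45–19:00.
That's 1 window.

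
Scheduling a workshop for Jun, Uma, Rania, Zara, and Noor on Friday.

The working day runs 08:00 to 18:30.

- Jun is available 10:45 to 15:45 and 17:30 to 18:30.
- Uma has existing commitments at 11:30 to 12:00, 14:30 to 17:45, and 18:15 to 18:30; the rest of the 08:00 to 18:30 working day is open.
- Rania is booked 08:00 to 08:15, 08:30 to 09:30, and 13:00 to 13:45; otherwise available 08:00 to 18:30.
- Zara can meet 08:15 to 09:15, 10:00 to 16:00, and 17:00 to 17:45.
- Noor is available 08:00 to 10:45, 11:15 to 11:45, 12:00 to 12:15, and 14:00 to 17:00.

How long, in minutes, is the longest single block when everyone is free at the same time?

Uma free within 08:00–18:30: 08:00–11:30, 12:00–14:30, 17:45–18:15.
Rania free within 08:00–18:30: 08:15–08:30, 09:30–13:00, 13:45–18:30.
Jun ∩ Uma: 10:45–11:30, 12:00–14:30, 17:45–18:15.
Jun ∩ Uma ∩ Rania: 10:45–11:30, 12:00–13:00, 13:45–14:30, 17:45–18:15.
Jun ∩ Uma ∩ Rania ∩ Zara: 10:45–11:30, 12:00–13:00, 13:45–14:30.
Jun ∩ Uma ∩ Rania ∩ Zara ∩ Noor: 11:15–11:30, 12:00–12:15, 14:00–14:30.
Common window lengths: 15, 15, 30 min; longest is 30.

30 minutes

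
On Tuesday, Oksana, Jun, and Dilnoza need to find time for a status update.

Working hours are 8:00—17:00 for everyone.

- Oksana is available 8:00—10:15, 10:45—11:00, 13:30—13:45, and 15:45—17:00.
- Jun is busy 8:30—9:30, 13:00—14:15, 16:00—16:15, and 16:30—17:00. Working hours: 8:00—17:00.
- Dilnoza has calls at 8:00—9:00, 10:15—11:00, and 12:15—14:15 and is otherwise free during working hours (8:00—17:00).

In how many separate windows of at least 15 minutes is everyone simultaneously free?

3

Jun free within 08:00–17:00: 08:00–08:30, 09:30–13:00, 14:15–16:00, 16:15–16:30.
Dilnoza free within 08:00–17:00: 09:00–10:15, 11:00–12:15, 14:15–17:00.
Oksana ∩ Jun: 08:00–08:30, 09:30–10:15, 10:45–11:00, 15:45–16:00, 16:15–16:30.
Oksana ∩ Jun ∩ Dilnoza: 09:30–10:15, 15:45–16:00, 16:15–16:30.
Windows ≥ 15 min: 09:30–10:15, 15:45–16:00, 16:15–16:30.
That's 3 windows.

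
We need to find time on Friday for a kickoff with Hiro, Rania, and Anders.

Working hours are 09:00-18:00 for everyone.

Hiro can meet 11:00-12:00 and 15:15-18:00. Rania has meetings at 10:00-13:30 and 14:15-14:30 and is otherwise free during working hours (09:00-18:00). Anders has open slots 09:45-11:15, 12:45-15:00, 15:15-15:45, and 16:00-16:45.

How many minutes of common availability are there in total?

75 minutes

Rania free within 09:00–18:00: 09:00–10:00, 13:30–14:15, 14:30–18:00.
Hiro ∩ Rania: 15:15–18:00.
Hiro ∩ Rania ∩ Anders: 15:15–15:45, 16:00–16:45.
Total common minutes: 30 + 45 = 75.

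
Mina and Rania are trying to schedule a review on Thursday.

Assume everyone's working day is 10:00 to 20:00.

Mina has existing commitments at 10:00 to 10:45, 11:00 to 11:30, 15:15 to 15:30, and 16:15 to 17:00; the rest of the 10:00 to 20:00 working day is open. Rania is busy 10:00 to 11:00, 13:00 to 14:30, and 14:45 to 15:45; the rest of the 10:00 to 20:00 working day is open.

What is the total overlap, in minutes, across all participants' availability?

Mina free within 10:00–20:00: 10:45–11:00, 11:30–15:15, 15:30–16:15, 17:00–20:00.
Rania free within 10:00–20:00: 11:00–13:00, 14:30–14:45, 15:45–20:00.
Mina ∩ Rania: 11:30–13:00, 14:30–14:45, 15:45–16:15, 17:00–20:00.
Total common minutes: 90 + 15 + 30 + 180 = 315.

315 minutes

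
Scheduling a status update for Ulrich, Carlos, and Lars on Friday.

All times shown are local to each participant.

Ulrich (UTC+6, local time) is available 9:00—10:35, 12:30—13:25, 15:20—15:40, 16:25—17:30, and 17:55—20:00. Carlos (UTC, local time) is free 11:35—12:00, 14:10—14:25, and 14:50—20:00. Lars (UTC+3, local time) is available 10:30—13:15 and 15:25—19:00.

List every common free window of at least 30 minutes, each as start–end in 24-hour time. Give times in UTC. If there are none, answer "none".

none

Ulrich → UTC: 03:00–04:35, 06:30–07:25, 09:20–09:40, 10:25–11:30, 11:55–14:00.
Carlos → UTC: 11:35–12:00, 14:10–14:25, 14:50–20:00.
Lars → UTC: 07:30–10:15, 12:25–16:00.
Ulrich ∩ Carlos: 11:55–12:00.
Ulrich ∩ Carlos ∩ Lars: (none).
Windows ≥ 30 min: (none).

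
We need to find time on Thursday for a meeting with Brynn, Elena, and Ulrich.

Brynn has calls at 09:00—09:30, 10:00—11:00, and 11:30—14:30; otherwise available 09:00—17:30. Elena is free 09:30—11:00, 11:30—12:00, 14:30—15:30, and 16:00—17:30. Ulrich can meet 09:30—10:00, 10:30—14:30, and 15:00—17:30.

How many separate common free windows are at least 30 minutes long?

Brynn free within 09:00–17:30: 09:30–10:00, 11:00–11:30, 14:30–17:30.
Brynn ∩ Elena: 09:30–10:00, 14:30–15:30, 16:00–17:30.
Brynn ∩ Elena ∩ Ulrich: 09:30–10:00, 15:00–15:30, 16:00–17:30.
Windows ≥ 30 min: 09:30–10:00, 15:00–15:30, 16:00–17:30.
That's 3 windows.

3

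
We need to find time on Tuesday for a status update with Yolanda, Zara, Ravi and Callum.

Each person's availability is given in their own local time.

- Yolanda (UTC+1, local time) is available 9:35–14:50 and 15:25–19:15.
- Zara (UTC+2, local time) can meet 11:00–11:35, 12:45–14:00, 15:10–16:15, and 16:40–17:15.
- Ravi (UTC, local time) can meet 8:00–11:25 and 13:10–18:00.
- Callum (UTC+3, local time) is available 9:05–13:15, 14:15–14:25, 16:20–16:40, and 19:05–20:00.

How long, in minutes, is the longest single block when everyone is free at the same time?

Yolanda → UTC: 08:35–13:50, 14:25–18:15.
Zara → UTC: 09:00–09:35, 10:45–12:00, 13:10–14:15, 14:40–15:15.
Ravi → UTC: 08:00–11:25, 13:10–18:00.
Callum → UTC: 06:05–10:15, 11:15–11:25, 13:20–13:40, 16:05–17:00.
Yolanda ∩ Zara: 09:00–09:35, 10:45–12:00, 13:10–13:50, 14:40–15:15.
Yolanda ∩ Zara ∩ Ravi: 09:00–09:35, 10:45–11:25, 13:10–13:50, 14:40–15:15.
Yolanda ∩ Zara ∩ Ravi ∩ Callum: 09:00–09:35, 11:15–11:25, 13:20–13:40.
Common window lengths: 35, 10, 20 min; longest is 35.

35 minutes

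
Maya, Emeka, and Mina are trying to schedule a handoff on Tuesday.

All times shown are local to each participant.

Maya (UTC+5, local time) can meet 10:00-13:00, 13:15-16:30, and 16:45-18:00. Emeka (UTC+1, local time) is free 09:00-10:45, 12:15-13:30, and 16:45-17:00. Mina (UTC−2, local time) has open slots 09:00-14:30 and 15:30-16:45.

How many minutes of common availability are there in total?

60 minutes

Maya → UTC: 05:00–08:00, 08:15–11:30, 11:45–13:00.
Emeka → UTC: 08:00–09:45, 11:15–12:30, 15:45–16:00.
Mina → UTC: 11:00–16:30, 17:30–18:45.
Maya ∩ Emeka: 08:15–09:45, 11:15–11:30, 11:45–12:30.
Maya ∩ Emeka ∩ Mina: 11:15–11:30, 11:45–12:30.
Total common minutes: 15 + 45 = 60.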